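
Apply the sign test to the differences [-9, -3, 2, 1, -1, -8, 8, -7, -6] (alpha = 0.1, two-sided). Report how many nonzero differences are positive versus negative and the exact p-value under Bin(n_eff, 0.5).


Step 1: Discard zero differences. Original n = 9; n_eff = number of nonzero differences = 9.
Nonzero differences (with sign): -9, -3, +2, +1, -1, -8, +8, -7, -6
Step 2: Count signs: positive = 3, negative = 6.
Step 3: Under H0: P(positive) = 0.5, so the number of positives S ~ Bin(9, 0.5).
Step 4: Two-sided exact p-value = sum of Bin(9,0.5) probabilities at or below the observed probability = 0.507812.
Step 5: alpha = 0.1. fail to reject H0.

n_eff = 9, pos = 3, neg = 6, p = 0.507812, fail to reject H0.


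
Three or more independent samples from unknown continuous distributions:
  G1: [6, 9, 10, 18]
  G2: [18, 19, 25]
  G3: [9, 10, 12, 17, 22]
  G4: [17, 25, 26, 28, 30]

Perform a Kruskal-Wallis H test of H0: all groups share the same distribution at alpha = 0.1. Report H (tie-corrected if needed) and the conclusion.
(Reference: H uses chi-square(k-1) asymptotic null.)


Step 1: Combine all N = 17 observations and assign midranks.
sorted (value, group, rank): (6,G1,1), (9,G1,2.5), (9,G3,2.5), (10,G1,4.5), (10,G3,4.5), (12,G3,6), (17,G3,7.5), (17,G4,7.5), (18,G1,9.5), (18,G2,9.5), (19,G2,11), (22,G3,12), (25,G2,13.5), (25,G4,13.5), (26,G4,15), (28,G4,16), (30,G4,17)
Step 2: Sum ranks within each group.
R_1 = 17.5 (n_1 = 4)
R_2 = 34 (n_2 = 3)
R_3 = 32.5 (n_3 = 5)
R_4 = 69 (n_4 = 5)
Step 3: H = 12/(N(N+1)) * sum(R_i^2/n_i) - 3(N+1)
     = 12/(17*18) * (17.5^2/4 + 34^2/3 + 32.5^2/5 + 69^2/5) - 3*18
     = 0.039216 * 1625.35 - 54
     = 9.739052.
Step 4: Ties present; correction factor C = 1 - 30/(17^3 - 17) = 0.993873. Corrected H = 9.739052 / 0.993873 = 9.799096.
Step 5: Under H0, H ~ chi^2(3); p-value = 0.020353.
Step 6: alpha = 0.1. reject H0.

H = 9.7991, df = 3, p = 0.020353, reject H0.


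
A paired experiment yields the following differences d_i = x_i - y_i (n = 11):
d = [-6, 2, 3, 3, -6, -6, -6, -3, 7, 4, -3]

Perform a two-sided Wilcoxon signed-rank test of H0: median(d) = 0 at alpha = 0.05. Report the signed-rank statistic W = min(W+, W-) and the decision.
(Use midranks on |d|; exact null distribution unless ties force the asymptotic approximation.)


Step 1: Drop any zero differences (none here) and take |d_i|.
|d| = [6, 2, 3, 3, 6, 6, 6, 3, 7, 4, 3]
Step 2: Midrank |d_i| (ties get averaged ranks).
ranks: |6|->8.5, |2|->1, |3|->3.5, |3|->3.5, |6|->8.5, |6|->8.5, |6|->8.5, |3|->3.5, |7|->11, |4|->6, |3|->3.5
Step 3: Attach original signs; sum ranks with positive sign and with negative sign.
W+ = 1 + 3.5 + 3.5 + 11 + 6 = 25
W- = 8.5 + 8.5 + 8.5 + 8.5 + 3.5 + 3.5 = 41
(Check: W+ + W- = 66 should equal n(n+1)/2 = 66.)
Step 4: Test statistic W = min(W+, W-) = 25.
Step 5: Ties in |d|, so use the tie-corrected normal approximation.
        E[W] = n(n+1)/4 = 11*12/4 = 33.
        Tie groups: |d|=3 (t=4), |d|=6 (t=4); sum(t^3 - t) = 120.
        Var[W] = n(n+1)(2n+1)/24 - sum(t^3-t)/48 = 3036/24 - 120/48 = 124.
        z = (W - E[W]) / sqrt(Var[W]) = (25 - 33) / 11.1355 = -0.7184.
        Two-sided p = 2*Phi(z) = 0.472498.
Step 6: alpha = 0.05. fail to reject H0.

W+ = 25, W- = 41, W = min = 25, p = 0.472498, fail to reject H0.


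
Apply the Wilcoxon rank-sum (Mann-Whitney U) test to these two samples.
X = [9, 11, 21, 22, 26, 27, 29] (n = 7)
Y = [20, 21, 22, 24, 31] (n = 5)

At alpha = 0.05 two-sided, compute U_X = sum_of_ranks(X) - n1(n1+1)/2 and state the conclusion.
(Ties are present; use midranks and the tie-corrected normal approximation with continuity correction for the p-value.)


Step 1: Combine and sort all 12 observations; assign midranks.
sorted (value, group): (9,X), (11,X), (20,Y), (21,X), (21,Y), (22,X), (22,Y), (24,Y), (26,X), (27,X), (29,X), (31,Y)
ranks: 9->1, 11->2, 20->3, 21->4.5, 21->4.5, 22->6.5, 22->6.5, 24->8, 26->9, 27->10, 29->11, 31->12
Step 2: Rank sum for X: R1 = 1 + 2 + 4.5 + 6.5 + 9 + 10 + 11 = 44.
Step 3: U_X = R1 - n1(n1+1)/2 = 44 - 7*8/2 = 44 - 28 = 16.
       U_Y = n1*n2 - U_X = 35 - 16 = 19.
Step 4: Ties are present, so use the tie-corrected normal approximation (with continuity correction) for the p-value.
Step 5: p-value = 0.870542; compare to alpha = 0.05. fail to reject H0.

U_X = 16, p = 0.870542, fail to reject H0 at alpha = 0.05.


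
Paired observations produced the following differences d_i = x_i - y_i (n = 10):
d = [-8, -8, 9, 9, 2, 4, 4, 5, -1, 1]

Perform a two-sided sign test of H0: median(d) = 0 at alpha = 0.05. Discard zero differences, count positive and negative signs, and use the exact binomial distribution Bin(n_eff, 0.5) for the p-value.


Step 1: Discard zero differences. Original n = 10; n_eff = number of nonzero differences = 10.
Nonzero differences (with sign): -8, -8, +9, +9, +2, +4, +4, +5, -1, +1
Step 2: Count signs: positive = 7, negative = 3.
Step 3: Under H0: P(positive) = 0.5, so the number of positives S ~ Bin(10, 0.5).
Step 4: Two-sided exact p-value = sum of Bin(10,0.5) probabilities at or below the observed probability = 0.343750.
Step 5: alpha = 0.05. fail to reject H0.

n_eff = 10, pos = 7, neg = 3, p = 0.343750, fail to reject H0.


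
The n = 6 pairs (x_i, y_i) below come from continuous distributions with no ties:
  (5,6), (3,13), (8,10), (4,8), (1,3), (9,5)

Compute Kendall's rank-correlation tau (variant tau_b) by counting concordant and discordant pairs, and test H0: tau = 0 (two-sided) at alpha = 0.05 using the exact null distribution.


Step 1: Enumerate the 15 unordered pairs (i,j) with i<j and classify each by sign(x_j-x_i) * sign(y_j-y_i).
  (1,2):dx=-2,dy=+7->D; (1,3):dx=+3,dy=+4->C; (1,4):dx=-1,dy=+2->D; (1,5):dx=-4,dy=-3->C
  (1,6):dx=+4,dy=-1->D; (2,3):dx=+5,dy=-3->D; (2,4):dx=+1,dy=-5->D; (2,5):dx=-2,dy=-10->C
  (2,6):dx=+6,dy=-8->D; (3,4):dx=-4,dy=-2->C; (3,5):dx=-7,dy=-7->C; (3,6):dx=+1,dy=-5->D
  (4,5):dx=-3,dy=-5->C; (4,6):dx=+5,dy=-3->D; (5,6):dx=+8,dy=+2->C
Step 2: C = 7, D = 8, total pairs = 15.
Step 3: tau = (C - D)/(n(n-1)/2) = (7 - 8)/15 = -0.066667.
Step 4: Exact two-sided p-value (enumerate n! = 720 permutations of y under H0): p = 1.000000.
Step 5: alpha = 0.05. fail to reject H0.

tau_b = -0.0667 (C=7, D=8), p = 1.000000, fail to reject H0.


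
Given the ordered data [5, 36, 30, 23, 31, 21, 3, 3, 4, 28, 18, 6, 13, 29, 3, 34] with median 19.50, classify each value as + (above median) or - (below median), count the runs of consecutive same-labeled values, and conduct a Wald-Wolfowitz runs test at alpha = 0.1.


Step 1: Compute median = 19.50; label A = above, B = below.
Labels in order: BAAAAABBBABBBABA  (n_A = 8, n_B = 8)
Step 2: Count runs R = 8.
Step 3: Under H0 (random ordering), E[R] = 2*n_A*n_B/(n_A+n_B) + 1 = 2*8*8/16 + 1 = 9.0000.
        Var[R] = 2*n_A*n_B*(2*n_A*n_B - n_A - n_B) / ((n_A+n_B)^2 * (n_A+n_B-1)) = 14336/3840 = 3.7333.
        SD[R] = 1.9322.
Step 4: Continuity-corrected z = (R + 0.5 - E[R]) / SD[R] = (8 + 0.5 - 9.0000) / 1.9322 = -0.2588.
Step 5: Two-sided p-value via normal approximation = 2*(1 - Phi(|z|)) = 0.795809.
Step 6: alpha = 0.1. fail to reject H0.

R = 8, z = -0.2588, p = 0.795809, fail to reject H0.


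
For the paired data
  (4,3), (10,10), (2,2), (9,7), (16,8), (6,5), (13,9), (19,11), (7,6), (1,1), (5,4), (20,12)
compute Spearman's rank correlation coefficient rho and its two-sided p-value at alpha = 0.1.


Step 1: Rank x and y separately (midranks; no ties here).
rank(x): 4->3, 10->8, 2->2, 9->7, 16->10, 6->5, 13->9, 19->11, 7->6, 1->1, 5->4, 20->12
rank(y): 3->3, 10->10, 2->2, 7->7, 8->8, 5->5, 9->9, 11->11, 6->6, 1->1, 4->4, 12->12
Step 2: d_i = R_x(i) - R_y(i); compute d_i^2.
  (3-3)^2=0, (8-10)^2=4, (2-2)^2=0, (7-7)^2=0, (10-8)^2=4, (5-5)^2=0, (9-9)^2=0, (11-11)^2=0, (6-6)^2=0, (1-1)^2=0, (4-4)^2=0, (12-12)^2=0
sum(d^2) = 8.
Step 3: rho = 1 - 6*8 / (12*(12^2 - 1)) = 1 - 48/1716 = 0.972028.
Step 4: Under H0, t = rho * sqrt((n-2)/(1-rho^2)) = 13.0876 ~ t(10).
Step 5: Two-sided p-value from the t-distribution with 10 df = 0.000000.
Step 6: alpha = 0.1. reject H0.

rho = 0.9720, p = 0.000000, reject H0 at alpha = 0.1.


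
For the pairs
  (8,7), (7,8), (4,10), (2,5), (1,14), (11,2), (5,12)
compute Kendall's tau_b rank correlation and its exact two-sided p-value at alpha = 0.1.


Step 1: Enumerate the 21 unordered pairs (i,j) with i<j and classify each by sign(x_j-x_i) * sign(y_j-y_i).
  (1,2):dx=-1,dy=+1->D; (1,3):dx=-4,dy=+3->D; (1,4):dx=-6,dy=-2->C; (1,5):dx=-7,dy=+7->D
  (1,6):dx=+3,dy=-5->D; (1,7):dx=-3,dy=+5->D; (2,3):dx=-3,dy=+2->D; (2,4):dx=-5,dy=-3->C
  (2,5):dx=-6,dy=+6->D; (2,6):dx=+4,dy=-6->D; (2,7):dx=-2,dy=+4->D; (3,4):dx=-2,dy=-5->C
  (3,5):dx=-3,dy=+4->D; (3,6):dx=+7,dy=-8->D; (3,7):dx=+1,dy=+2->C; (4,5):dx=-1,dy=+9->D
  (4,6):dx=+9,dy=-3->D; (4,7):dx=+3,dy=+7->C; (5,6):dx=+10,dy=-12->D; (5,7):dx=+4,dy=-2->D
  (6,7):dx=-6,dy=+10->D
Step 2: C = 5, D = 16, total pairs = 21.
Step 3: tau = (C - D)/(n(n-1)/2) = (5 - 16)/21 = -0.523810.
Step 4: Exact two-sided p-value (enumerate n! = 5040 permutations of y under H0): p = 0.136111.
Step 5: alpha = 0.1. fail to reject H0.

tau_b = -0.5238 (C=5, D=16), p = 0.136111, fail to reject H0.


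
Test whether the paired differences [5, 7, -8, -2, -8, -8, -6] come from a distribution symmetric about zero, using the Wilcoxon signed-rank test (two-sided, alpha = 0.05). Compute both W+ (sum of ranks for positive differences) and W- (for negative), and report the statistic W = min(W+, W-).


Step 1: Drop any zero differences (none here) and take |d_i|.
|d| = [5, 7, 8, 2, 8, 8, 6]
Step 2: Midrank |d_i| (ties get averaged ranks).
ranks: |5|->2, |7|->4, |8|->6, |2|->1, |8|->6, |8|->6, |6|->3
Step 3: Attach original signs; sum ranks with positive sign and with negative sign.
W+ = 2 + 4 = 6
W- = 6 + 1 + 6 + 6 + 3 = 22
(Check: W+ + W- = 28 should equal n(n+1)/2 = 28.)
Step 4: Test statistic W = min(W+, W-) = 6.
Step 5: Ties in |d|, so use the tie-corrected normal approximation.
        E[W] = n(n+1)/4 = 7*8/4 = 14.
        Tie groups: |d|=8 (t=3); sum(t^3 - t) = 24.
        Var[W] = n(n+1)(2n+1)/24 - sum(t^3-t)/48 = 840/24 - 24/48 = 34.5.
        z = (W - E[W]) / sqrt(Var[W]) = (6 - 14) / 5.8737 = -1.3620.
        Two-sided p = 2*Phi(z) = 0.173195.
Step 6: alpha = 0.05. fail to reject H0.

W+ = 6, W- = 22, W = min = 6, p = 0.173195, fail to reject H0.


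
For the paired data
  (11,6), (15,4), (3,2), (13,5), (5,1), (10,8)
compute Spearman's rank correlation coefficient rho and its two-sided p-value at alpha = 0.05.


Step 1: Rank x and y separately (midranks; no ties here).
rank(x): 11->4, 15->6, 3->1, 13->5, 5->2, 10->3
rank(y): 6->5, 4->3, 2->2, 5->4, 1->1, 8->6
Step 2: d_i = R_x(i) - R_y(i); compute d_i^2.
  (4-5)^2=1, (6-3)^2=9, (1-2)^2=1, (5-4)^2=1, (2-1)^2=1, (3-6)^2=9
sum(d^2) = 22.
Step 3: rho = 1 - 6*22 / (6*(6^2 - 1)) = 1 - 132/210 = 0.371429.
Step 4: Under H0, t = rho * sqrt((n-2)/(1-rho^2)) = 0.8001 ~ t(4).
Step 5: Two-sided p-value from the t-distribution with 4 df = 0.468478.
Step 6: alpha = 0.05. fail to reject H0.

rho = 0.3714, p = 0.468478, fail to reject H0 at alpha = 0.05.


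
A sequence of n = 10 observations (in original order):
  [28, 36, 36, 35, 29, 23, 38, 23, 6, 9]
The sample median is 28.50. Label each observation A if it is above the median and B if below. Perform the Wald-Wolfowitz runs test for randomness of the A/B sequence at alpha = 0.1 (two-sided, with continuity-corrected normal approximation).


Step 1: Compute median = 28.50; label A = above, B = below.
Labels in order: BAAAABABBB  (n_A = 5, n_B = 5)
Step 2: Count runs R = 5.
Step 3: Under H0 (random ordering), E[R] = 2*n_A*n_B/(n_A+n_B) + 1 = 2*5*5/10 + 1 = 6.0000.
        Var[R] = 2*n_A*n_B*(2*n_A*n_B - n_A - n_B) / ((n_A+n_B)^2 * (n_A+n_B-1)) = 2000/900 = 2.2222.
        SD[R] = 1.4907.
Step 4: Continuity-corrected z = (R + 0.5 - E[R]) / SD[R] = (5 + 0.5 - 6.0000) / 1.4907 = -0.3354.
Step 5: Two-sided p-value via normal approximation = 2*(1 - Phi(|z|)) = 0.737316.
Step 6: alpha = 0.1. fail to reject H0.

R = 5, z = -0.3354, p = 0.737316, fail to reject H0.


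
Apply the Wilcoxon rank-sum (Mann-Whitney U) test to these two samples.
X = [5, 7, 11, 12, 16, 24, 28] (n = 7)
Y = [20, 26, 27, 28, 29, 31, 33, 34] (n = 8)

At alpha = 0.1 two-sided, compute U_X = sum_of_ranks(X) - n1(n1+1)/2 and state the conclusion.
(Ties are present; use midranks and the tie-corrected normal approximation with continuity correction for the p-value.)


Step 1: Combine and sort all 15 observations; assign midranks.
sorted (value, group): (5,X), (7,X), (11,X), (12,X), (16,X), (20,Y), (24,X), (26,Y), (27,Y), (28,X), (28,Y), (29,Y), (31,Y), (33,Y), (34,Y)
ranks: 5->1, 7->2, 11->3, 12->4, 16->5, 20->6, 24->7, 26->8, 27->9, 28->10.5, 28->10.5, 29->12, 31->13, 33->14, 34->15
Step 2: Rank sum for X: R1 = 1 + 2 + 3 + 4 + 5 + 7 + 10.5 = 32.5.
Step 3: U_X = R1 - n1(n1+1)/2 = 32.5 - 7*8/2 = 32.5 - 28 = 4.5.
       U_Y = n1*n2 - U_X = 56 - 4.5 = 51.5.
Step 4: Ties are present, so use the tie-corrected normal approximation (with continuity correction) for the p-value.
Step 5: p-value = 0.007719; compare to alpha = 0.1. reject H0.

U_X = 4.5, p = 0.007719, reject H0 at alpha = 0.1.


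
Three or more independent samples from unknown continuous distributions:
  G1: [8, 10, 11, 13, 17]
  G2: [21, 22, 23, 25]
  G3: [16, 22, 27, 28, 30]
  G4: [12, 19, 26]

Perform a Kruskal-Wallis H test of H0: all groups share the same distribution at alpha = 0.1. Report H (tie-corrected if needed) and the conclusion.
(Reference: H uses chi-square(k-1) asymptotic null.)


Step 1: Combine all N = 17 observations and assign midranks.
sorted (value, group, rank): (8,G1,1), (10,G1,2), (11,G1,3), (12,G4,4), (13,G1,5), (16,G3,6), (17,G1,7), (19,G4,8), (21,G2,9), (22,G2,10.5), (22,G3,10.5), (23,G2,12), (25,G2,13), (26,G4,14), (27,G3,15), (28,G3,16), (30,G3,17)
Step 2: Sum ranks within each group.
R_1 = 18 (n_1 = 5)
R_2 = 44.5 (n_2 = 4)
R_3 = 64.5 (n_3 = 5)
R_4 = 26 (n_4 = 3)
Step 3: H = 12/(N(N+1)) * sum(R_i^2/n_i) - 3(N+1)
     = 12/(17*18) * (18^2/5 + 44.5^2/4 + 64.5^2/5 + 26^2/3) - 3*18
     = 0.039216 * 1617.25 - 54
     = 9.421405.
Step 4: Ties present; correction factor C = 1 - 6/(17^3 - 17) = 0.998775. Corrected H = 9.421405 / 0.998775 = 9.432965.
Step 5: Under H0, H ~ chi^2(3); p-value = 0.024055.
Step 6: alpha = 0.1. reject H0.

H = 9.4330, df = 3, p = 0.024055, reject H0.


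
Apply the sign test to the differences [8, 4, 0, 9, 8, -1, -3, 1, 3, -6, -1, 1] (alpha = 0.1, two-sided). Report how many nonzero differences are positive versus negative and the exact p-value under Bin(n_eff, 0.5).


Step 1: Discard zero differences. Original n = 12; n_eff = number of nonzero differences = 11.
Nonzero differences (with sign): +8, +4, +9, +8, -1, -3, +1, +3, -6, -1, +1
Step 2: Count signs: positive = 7, negative = 4.
Step 3: Under H0: P(positive) = 0.5, so the number of positives S ~ Bin(11, 0.5).
Step 4: Two-sided exact p-value = sum of Bin(11,0.5) probabilities at or below the observed probability = 0.548828.
Step 5: alpha = 0.1. fail to reject H0.

n_eff = 11, pos = 7, neg = 4, p = 0.548828, fail to reject H0.


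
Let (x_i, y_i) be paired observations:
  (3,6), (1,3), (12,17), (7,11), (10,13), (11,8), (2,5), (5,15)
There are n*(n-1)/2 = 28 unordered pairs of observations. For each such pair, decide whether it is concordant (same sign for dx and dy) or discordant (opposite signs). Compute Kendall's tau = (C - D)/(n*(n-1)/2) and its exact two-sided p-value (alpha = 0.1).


Step 1: Enumerate the 28 unordered pairs (i,j) with i<j and classify each by sign(x_j-x_i) * sign(y_j-y_i).
  (1,2):dx=-2,dy=-3->C; (1,3):dx=+9,dy=+11->C; (1,4):dx=+4,dy=+5->C; (1,5):dx=+7,dy=+7->C
  (1,6):dx=+8,dy=+2->C; (1,7):dx=-1,dy=-1->C; (1,8):dx=+2,dy=+9->C; (2,3):dx=+11,dy=+14->C
  (2,4):dx=+6,dy=+8->C; (2,5):dx=+9,dy=+10->C; (2,6):dx=+10,dy=+5->C; (2,7):dx=+1,dy=+2->C
  (2,8):dx=+4,dy=+12->C; (3,4):dx=-5,dy=-6->C; (3,5):dx=-2,dy=-4->C; (3,6):dx=-1,dy=-9->C
  (3,7):dx=-10,dy=-12->C; (3,8):dx=-7,dy=-2->C; (4,5):dx=+3,dy=+2->C; (4,6):dx=+4,dy=-3->D
  (4,7):dx=-5,dy=-6->C; (4,8):dx=-2,dy=+4->D; (5,6):dx=+1,dy=-5->D; (5,7):dx=-8,dy=-8->C
  (5,8):dx=-5,dy=+2->D; (6,7):dx=-9,dy=-3->C; (6,8):dx=-6,dy=+7->D; (7,8):dx=+3,dy=+10->C
Step 2: C = 23, D = 5, total pairs = 28.
Step 3: tau = (C - D)/(n(n-1)/2) = (23 - 5)/28 = 0.642857.
Step 4: Exact two-sided p-value (enumerate n! = 40320 permutations of y under H0): p = 0.031151.
Step 5: alpha = 0.1. reject H0.

tau_b = 0.6429 (C=23, D=5), p = 0.031151, reject H0.


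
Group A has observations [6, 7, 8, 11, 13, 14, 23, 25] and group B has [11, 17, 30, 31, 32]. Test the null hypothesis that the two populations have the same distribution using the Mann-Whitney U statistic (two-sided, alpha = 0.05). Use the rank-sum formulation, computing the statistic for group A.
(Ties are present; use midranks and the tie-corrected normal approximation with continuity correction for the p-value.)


Step 1: Combine and sort all 13 observations; assign midranks.
sorted (value, group): (6,X), (7,X), (8,X), (11,X), (11,Y), (13,X), (14,X), (17,Y), (23,X), (25,X), (30,Y), (31,Y), (32,Y)
ranks: 6->1, 7->2, 8->3, 11->4.5, 11->4.5, 13->6, 14->7, 17->8, 23->9, 25->10, 30->11, 31->12, 32->13
Step 2: Rank sum for X: R1 = 1 + 2 + 3 + 4.5 + 6 + 7 + 9 + 10 = 42.5.
Step 3: U_X = R1 - n1(n1+1)/2 = 42.5 - 8*9/2 = 42.5 - 36 = 6.5.
       U_Y = n1*n2 - U_X = 40 - 6.5 = 33.5.
Step 4: Ties are present, so use the tie-corrected normal approximation (with continuity correction) for the p-value.
Step 5: p-value = 0.056699; compare to alpha = 0.05. fail to reject H0.

U_X = 6.5, p = 0.056699, fail to reject H0 at alpha = 0.05.


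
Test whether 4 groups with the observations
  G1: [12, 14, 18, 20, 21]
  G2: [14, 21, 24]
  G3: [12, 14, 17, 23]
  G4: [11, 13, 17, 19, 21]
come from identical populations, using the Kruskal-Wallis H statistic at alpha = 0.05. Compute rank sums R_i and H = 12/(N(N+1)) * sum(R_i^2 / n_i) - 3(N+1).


Step 1: Combine all N = 17 observations and assign midranks.
sorted (value, group, rank): (11,G4,1), (12,G1,2.5), (12,G3,2.5), (13,G4,4), (14,G1,6), (14,G2,6), (14,G3,6), (17,G3,8.5), (17,G4,8.5), (18,G1,10), (19,G4,11), (20,G1,12), (21,G1,14), (21,G2,14), (21,G4,14), (23,G3,16), (24,G2,17)
Step 2: Sum ranks within each group.
R_1 = 44.5 (n_1 = 5)
R_2 = 37 (n_2 = 3)
R_3 = 33 (n_3 = 4)
R_4 = 38.5 (n_4 = 5)
Step 3: H = 12/(N(N+1)) * sum(R_i^2/n_i) - 3(N+1)
     = 12/(17*18) * (44.5^2/5 + 37^2/3 + 33^2/4 + 38.5^2/5) - 3*18
     = 0.039216 * 1421.08 - 54
     = 1.728758.
Step 4: Ties present; correction factor C = 1 - 60/(17^3 - 17) = 0.987745. Corrected H = 1.728758 / 0.987745 = 1.750207.
Step 5: Under H0, H ~ chi^2(3); p-value = 0.625830.
Step 6: alpha = 0.05. fail to reject H0.

H = 1.7502, df = 3, p = 0.625830, fail to reject H0.


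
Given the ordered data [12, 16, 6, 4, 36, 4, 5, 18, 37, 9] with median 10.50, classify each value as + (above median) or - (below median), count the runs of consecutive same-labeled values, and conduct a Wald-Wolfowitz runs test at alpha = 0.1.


Step 1: Compute median = 10.50; label A = above, B = below.
Labels in order: AABBABBAAB  (n_A = 5, n_B = 5)
Step 2: Count runs R = 6.
Step 3: Under H0 (random ordering), E[R] = 2*n_A*n_B/(n_A+n_B) + 1 = 2*5*5/10 + 1 = 6.0000.
        Var[R] = 2*n_A*n_B*(2*n_A*n_B - n_A - n_B) / ((n_A+n_B)^2 * (n_A+n_B-1)) = 2000/900 = 2.2222.
        SD[R] = 1.4907.
Step 4: R = E[R], so z = 0 with no continuity correction.
Step 5: Two-sided p-value via normal approximation = 2*(1 - Phi(|z|)) = 1.000000.
Step 6: alpha = 0.1. fail to reject H0.

R = 6, z = 0.0000, p = 1.000000, fail to reject H0.


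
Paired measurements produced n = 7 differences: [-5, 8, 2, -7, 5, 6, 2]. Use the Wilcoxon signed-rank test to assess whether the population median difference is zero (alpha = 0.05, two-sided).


Step 1: Drop any zero differences (none here) and take |d_i|.
|d| = [5, 8, 2, 7, 5, 6, 2]
Step 2: Midrank |d_i| (ties get averaged ranks).
ranks: |5|->3.5, |8|->7, |2|->1.5, |7|->6, |5|->3.5, |6|->5, |2|->1.5
Step 3: Attach original signs; sum ranks with positive sign and with negative sign.
W+ = 7 + 1.5 + 3.5 + 5 + 1.5 = 18.5
W- = 3.5 + 6 = 9.5
(Check: W+ + W- = 28 should equal n(n+1)/2 = 28.)
Step 4: Test statistic W = min(W+, W-) = 9.5.
Step 5: Ties in |d|, so use the tie-corrected normal approximation.
        E[W] = n(n+1)/4 = 7*8/4 = 14.
        Tie groups: |d|=2 (t=2), |d|=5 (t=2); sum(t^3 - t) = 12.
        Var[W] = n(n+1)(2n+1)/24 - sum(t^3-t)/48 = 840/24 - 12/48 = 34.75.
        z = (W - E[W]) / sqrt(Var[W]) = (9.5 - 14) / 5.8949 = -0.7634.
        Two-sided p = 2*Phi(z) = 0.445243.
Step 6: alpha = 0.05. fail to reject H0.

W+ = 18.5, W- = 9.5, W = min = 9.5, p = 0.445243, fail to reject H0.


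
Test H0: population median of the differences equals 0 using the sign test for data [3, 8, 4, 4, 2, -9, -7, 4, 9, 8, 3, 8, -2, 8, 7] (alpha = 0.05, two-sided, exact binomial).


Step 1: Discard zero differences. Original n = 15; n_eff = number of nonzero differences = 15.
Nonzero differences (with sign): +3, +8, +4, +4, +2, -9, -7, +4, +9, +8, +3, +8, -2, +8, +7
Step 2: Count signs: positive = 12, negative = 3.
Step 3: Under H0: P(positive) = 0.5, so the number of positives S ~ Bin(15, 0.5).
Step 4: Two-sided exact p-value = sum of Bin(15,0.5) probabilities at or below the observed probability = 0.035156.
Step 5: alpha = 0.05. reject H0.

n_eff = 15, pos = 12, neg = 3, p = 0.035156, reject H0.


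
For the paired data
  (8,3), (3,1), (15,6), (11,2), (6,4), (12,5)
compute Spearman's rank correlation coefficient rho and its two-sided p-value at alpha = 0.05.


Step 1: Rank x and y separately (midranks; no ties here).
rank(x): 8->3, 3->1, 15->6, 11->4, 6->2, 12->5
rank(y): 3->3, 1->1, 6->6, 2->2, 4->4, 5->5
Step 2: d_i = R_x(i) - R_y(i); compute d_i^2.
  (3-3)^2=0, (1-1)^2=0, (6-6)^2=0, (4-2)^2=4, (2-4)^2=4, (5-5)^2=0
sum(d^2) = 8.
Step 3: rho = 1 - 6*8 / (6*(6^2 - 1)) = 1 - 48/210 = 0.771429.
Step 4: Under H0, t = rho * sqrt((n-2)/(1-rho^2)) = 2.4247 ~ t(4).
Step 5: Two-sided p-value from the t-distribution with 4 df = 0.072397.
Step 6: alpha = 0.05. fail to reject H0.

rho = 0.7714, p = 0.072397, fail to reject H0 at alpha = 0.05.


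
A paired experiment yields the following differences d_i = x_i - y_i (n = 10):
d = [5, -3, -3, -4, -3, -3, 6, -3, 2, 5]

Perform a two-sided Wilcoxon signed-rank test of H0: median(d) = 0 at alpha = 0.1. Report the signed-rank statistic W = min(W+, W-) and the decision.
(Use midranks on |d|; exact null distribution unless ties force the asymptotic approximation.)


Step 1: Drop any zero differences (none here) and take |d_i|.
|d| = [5, 3, 3, 4, 3, 3, 6, 3, 2, 5]
Step 2: Midrank |d_i| (ties get averaged ranks).
ranks: |5|->8.5, |3|->4, |3|->4, |4|->7, |3|->4, |3|->4, |6|->10, |3|->4, |2|->1, |5|->8.5
Step 3: Attach original signs; sum ranks with positive sign and with negative sign.
W+ = 8.5 + 10 + 1 + 8.5 = 28
W- = 4 + 4 + 7 + 4 + 4 + 4 = 27
(Check: W+ + W- = 55 should equal n(n+1)/2 = 55.)
Step 4: Test statistic W = min(W+, W-) = 27.
Step 5: Ties in |d|, so use the tie-corrected normal approximation.
        E[W] = n(n+1)/4 = 10*11/4 = 27.5.
        Tie groups: |d|=3 (t=5), |d|=5 (t=2); sum(t^3 - t) = 126.
        Var[W] = n(n+1)(2n+1)/24 - sum(t^3-t)/48 = 2310/24 - 126/48 = 93.625.
        z = (W - E[W]) / sqrt(Var[W]) = (27 - 27.5) / 9.6760 = -0.0517.
        Two-sided p = 2*Phi(z) = 0.958788.
Step 6: alpha = 0.1. fail to reject H0.

W+ = 28, W- = 27, W = min = 27, p = 0.958788, fail to reject H0.


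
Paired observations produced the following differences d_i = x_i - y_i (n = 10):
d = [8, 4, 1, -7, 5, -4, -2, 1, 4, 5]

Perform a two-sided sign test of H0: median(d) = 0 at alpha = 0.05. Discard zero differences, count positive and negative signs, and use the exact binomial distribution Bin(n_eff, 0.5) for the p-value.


Step 1: Discard zero differences. Original n = 10; n_eff = number of nonzero differences = 10.
Nonzero differences (with sign): +8, +4, +1, -7, +5, -4, -2, +1, +4, +5
Step 2: Count signs: positive = 7, negative = 3.
Step 3: Under H0: P(positive) = 0.5, so the number of positives S ~ Bin(10, 0.5).
Step 4: Two-sided exact p-value = sum of Bin(10,0.5) probabilities at or below the observed probability = 0.343750.
Step 5: alpha = 0.05. fail to reject H0.

n_eff = 10, pos = 7, neg = 3, p = 0.343750, fail to reject H0.


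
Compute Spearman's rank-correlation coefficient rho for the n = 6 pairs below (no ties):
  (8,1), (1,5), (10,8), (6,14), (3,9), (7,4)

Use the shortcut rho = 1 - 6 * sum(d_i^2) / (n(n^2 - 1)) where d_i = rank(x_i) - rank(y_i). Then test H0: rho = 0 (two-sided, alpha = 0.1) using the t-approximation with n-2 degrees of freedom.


Step 1: Rank x and y separately (midranks; no ties here).
rank(x): 8->5, 1->1, 10->6, 6->3, 3->2, 7->4
rank(y): 1->1, 5->3, 8->4, 14->6, 9->5, 4->2
Step 2: d_i = R_x(i) - R_y(i); compute d_i^2.
  (5-1)^2=16, (1-3)^2=4, (6-4)^2=4, (3-6)^2=9, (2-5)^2=9, (4-2)^2=4
sum(d^2) = 46.
Step 3: rho = 1 - 6*46 / (6*(6^2 - 1)) = 1 - 276/210 = -0.314286.
Step 4: Under H0, t = rho * sqrt((n-2)/(1-rho^2)) = -0.6621 ~ t(4).
Step 5: Two-sided p-value from the t-distribution with 4 df = 0.544093.
Step 6: alpha = 0.1. fail to reject H0.

rho = -0.3143, p = 0.544093, fail to reject H0 at alpha = 0.1.


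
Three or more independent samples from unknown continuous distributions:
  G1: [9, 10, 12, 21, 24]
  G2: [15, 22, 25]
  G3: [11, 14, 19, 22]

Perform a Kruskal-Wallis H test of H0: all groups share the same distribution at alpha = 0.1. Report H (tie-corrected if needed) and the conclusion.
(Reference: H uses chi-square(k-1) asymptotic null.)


Step 1: Combine all N = 12 observations and assign midranks.
sorted (value, group, rank): (9,G1,1), (10,G1,2), (11,G3,3), (12,G1,4), (14,G3,5), (15,G2,6), (19,G3,7), (21,G1,8), (22,G2,9.5), (22,G3,9.5), (24,G1,11), (25,G2,12)
Step 2: Sum ranks within each group.
R_1 = 26 (n_1 = 5)
R_2 = 27.5 (n_2 = 3)
R_3 = 24.5 (n_3 = 4)
Step 3: H = 12/(N(N+1)) * sum(R_i^2/n_i) - 3(N+1)
     = 12/(12*13) * (26^2/5 + 27.5^2/3 + 24.5^2/4) - 3*13
     = 0.076923 * 537.346 - 39
     = 2.334295.
Step 4: Ties present; correction factor C = 1 - 6/(12^3 - 12) = 0.996503. Corrected H = 2.334295 / 0.996503 = 2.342485.
Step 5: Under H0, H ~ chi^2(2); p-value = 0.309981.
Step 6: alpha = 0.1. fail to reject H0.

H = 2.3425, df = 2, p = 0.309981, fail to reject H0.


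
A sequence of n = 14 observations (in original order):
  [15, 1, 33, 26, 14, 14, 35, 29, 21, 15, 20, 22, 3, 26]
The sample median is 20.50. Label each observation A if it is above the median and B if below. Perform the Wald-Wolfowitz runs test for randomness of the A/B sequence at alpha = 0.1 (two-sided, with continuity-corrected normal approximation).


Step 1: Compute median = 20.50; label A = above, B = below.
Labels in order: BBAABBAAABBABA  (n_A = 7, n_B = 7)
Step 2: Count runs R = 8.
Step 3: Under H0 (random ordering), E[R] = 2*n_A*n_B/(n_A+n_B) + 1 = 2*7*7/14 + 1 = 8.0000.
        Var[R] = 2*n_A*n_B*(2*n_A*n_B - n_A - n_B) / ((n_A+n_B)^2 * (n_A+n_B-1)) = 8232/2548 = 3.2308.
        SD[R] = 1.7974.
Step 4: R = E[R], so z = 0 with no continuity correction.
Step 5: Two-sided p-value via normal approximation = 2*(1 - Phi(|z|)) = 1.000000.
Step 6: alpha = 0.1. fail to reject H0.

R = 8, z = 0.0000, p = 1.000000, fail to reject H0.


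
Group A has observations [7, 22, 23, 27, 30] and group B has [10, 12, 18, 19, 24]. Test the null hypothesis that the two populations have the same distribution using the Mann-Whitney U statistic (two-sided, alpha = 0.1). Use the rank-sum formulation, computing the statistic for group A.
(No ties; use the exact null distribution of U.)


Step 1: Combine and sort all 10 observations; assign midranks.
sorted (value, group): (7,X), (10,Y), (12,Y), (18,Y), (19,Y), (22,X), (23,X), (24,Y), (27,X), (30,X)
ranks: 7->1, 10->2, 12->3, 18->4, 19->5, 22->6, 23->7, 24->8, 27->9, 30->10
Step 2: Rank sum for X: R1 = 1 + 6 + 7 + 9 + 10 = 33.
Step 3: U_X = R1 - n1(n1+1)/2 = 33 - 5*6/2 = 33 - 15 = 18.
       U_Y = n1*n2 - U_X = 25 - 18 = 7.
Step 4: No ties, so the exact null distribution of U (based on enumerating the C(10,5) = 252 equally likely rank assignments) gives the two-sided p-value.
Step 5: p-value = 0.309524; compare to alpha = 0.1. fail to reject H0.

U_X = 18, p = 0.309524, fail to reject H0 at alpha = 0.1.


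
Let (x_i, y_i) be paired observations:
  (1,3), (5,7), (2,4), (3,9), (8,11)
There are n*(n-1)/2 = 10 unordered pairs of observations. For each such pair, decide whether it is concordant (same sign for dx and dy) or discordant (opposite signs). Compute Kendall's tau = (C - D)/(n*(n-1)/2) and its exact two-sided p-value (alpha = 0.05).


Step 1: Enumerate the 10 unordered pairs (i,j) with i<j and classify each by sign(x_j-x_i) * sign(y_j-y_i).
  (1,2):dx=+4,dy=+4->C; (1,3):dx=+1,dy=+1->C; (1,4):dx=+2,dy=+6->C; (1,5):dx=+7,dy=+8->C
  (2,3):dx=-3,dy=-3->C; (2,4):dx=-2,dy=+2->D; (2,5):dx=+3,dy=+4->C; (3,4):dx=+1,dy=+5->C
  (3,5):dx=+6,dy=+7->C; (4,5):dx=+5,dy=+2->C
Step 2: C = 9, D = 1, total pairs = 10.
Step 3: tau = (C - D)/(n(n-1)/2) = (9 - 1)/10 = 0.800000.
Step 4: Exact two-sided p-value (enumerate n! = 120 permutations of y under H0): p = 0.083333.
Step 5: alpha = 0.05. fail to reject H0.

tau_b = 0.8000 (C=9, D=1), p = 0.083333, fail to reject H0.


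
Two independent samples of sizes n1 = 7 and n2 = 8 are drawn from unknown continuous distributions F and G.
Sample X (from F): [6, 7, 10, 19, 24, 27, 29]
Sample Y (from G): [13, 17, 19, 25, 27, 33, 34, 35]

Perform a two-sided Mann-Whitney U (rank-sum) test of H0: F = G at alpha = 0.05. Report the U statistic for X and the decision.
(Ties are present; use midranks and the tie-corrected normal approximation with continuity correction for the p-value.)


Step 1: Combine and sort all 15 observations; assign midranks.
sorted (value, group): (6,X), (7,X), (10,X), (13,Y), (17,Y), (19,X), (19,Y), (24,X), (25,Y), (27,X), (27,Y), (29,X), (33,Y), (34,Y), (35,Y)
ranks: 6->1, 7->2, 10->3, 13->4, 17->5, 19->6.5, 19->6.5, 24->8, 25->9, 27->10.5, 27->10.5, 29->12, 33->13, 34->14, 35->15
Step 2: Rank sum for X: R1 = 1 + 2 + 3 + 6.5 + 8 + 10.5 + 12 = 43.
Step 3: U_X = R1 - n1(n1+1)/2 = 43 - 7*8/2 = 43 - 28 = 15.
       U_Y = n1*n2 - U_X = 56 - 15 = 41.
Step 4: Ties are present, so use the tie-corrected normal approximation (with continuity correction) for the p-value.
Step 5: p-value = 0.147286; compare to alpha = 0.05. fail to reject H0.

U_X = 15, p = 0.147286, fail to reject H0 at alpha = 0.05.


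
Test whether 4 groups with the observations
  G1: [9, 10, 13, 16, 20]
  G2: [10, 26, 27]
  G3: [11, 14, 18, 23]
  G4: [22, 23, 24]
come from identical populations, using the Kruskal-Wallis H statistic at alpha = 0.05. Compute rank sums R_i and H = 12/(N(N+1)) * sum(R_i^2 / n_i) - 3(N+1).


Step 1: Combine all N = 15 observations and assign midranks.
sorted (value, group, rank): (9,G1,1), (10,G1,2.5), (10,G2,2.5), (11,G3,4), (13,G1,5), (14,G3,6), (16,G1,7), (18,G3,8), (20,G1,9), (22,G4,10), (23,G3,11.5), (23,G4,11.5), (24,G4,13), (26,G2,14), (27,G2,15)
Step 2: Sum ranks within each group.
R_1 = 24.5 (n_1 = 5)
R_2 = 31.5 (n_2 = 3)
R_3 = 29.5 (n_3 = 4)
R_4 = 34.5 (n_4 = 3)
Step 3: H = 12/(N(N+1)) * sum(R_i^2/n_i) - 3(N+1)
     = 12/(15*16) * (24.5^2/5 + 31.5^2/3 + 29.5^2/4 + 34.5^2/3) - 3*16
     = 0.050000 * 1065.11 - 48
     = 5.255625.
Step 4: Ties present; correction factor C = 1 - 12/(15^3 - 15) = 0.996429. Corrected H = 5.255625 / 0.996429 = 5.274462.
Step 5: Under H0, H ~ chi^2(3); p-value = 0.152768.
Step 6: alpha = 0.05. fail to reject H0.

H = 5.2745, df = 3, p = 0.152768, fail to reject H0.


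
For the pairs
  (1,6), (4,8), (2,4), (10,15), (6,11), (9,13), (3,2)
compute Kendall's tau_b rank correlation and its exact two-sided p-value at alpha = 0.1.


Step 1: Enumerate the 21 unordered pairs (i,j) with i<j and classify each by sign(x_j-x_i) * sign(y_j-y_i).
  (1,2):dx=+3,dy=+2->C; (1,3):dx=+1,dy=-2->D; (1,4):dx=+9,dy=+9->C; (1,5):dx=+5,dy=+5->C
  (1,6):dx=+8,dy=+7->C; (1,7):dx=+2,dy=-4->D; (2,3):dx=-2,dy=-4->C; (2,4):dx=+6,dy=+7->C
  (2,5):dx=+2,dy=+3->C; (2,6):dx=+5,dy=+5->C; (2,7):dx=-1,dy=-6->C; (3,4):dx=+8,dy=+11->C
  (3,5):dx=+4,dy=+7->C; (3,6):dx=+7,dy=+9->C; (3,7):dx=+1,dy=-2->D; (4,5):dx=-4,dy=-4->C
  (4,6):dx=-1,dy=-2->C; (4,7):dx=-7,dy=-13->C; (5,6):dx=+3,dy=+2->C; (5,7):dx=-3,dy=-9->C
  (6,7):dx=-6,dy=-11->C
Step 2: C = 18, D = 3, total pairs = 21.
Step 3: tau = (C - D)/(n(n-1)/2) = (18 - 3)/21 = 0.714286.
Step 4: Exact two-sided p-value (enumerate n! = 5040 permutations of y under H0): p = 0.030159.
Step 5: alpha = 0.1. reject H0.

tau_b = 0.7143 (C=18, D=3), p = 0.030159, reject H0.


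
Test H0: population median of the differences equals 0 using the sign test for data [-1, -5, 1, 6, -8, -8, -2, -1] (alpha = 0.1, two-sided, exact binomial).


Step 1: Discard zero differences. Original n = 8; n_eff = number of nonzero differences = 8.
Nonzero differences (with sign): -1, -5, +1, +6, -8, -8, -2, -1
Step 2: Count signs: positive = 2, negative = 6.
Step 3: Under H0: P(positive) = 0.5, so the number of positives S ~ Bin(8, 0.5).
Step 4: Two-sided exact p-value = sum of Bin(8,0.5) probabilities at or below the observed probability = 0.289062.
Step 5: alpha = 0.1. fail to reject H0.

n_eff = 8, pos = 2, neg = 6, p = 0.289062, fail to reject H0.


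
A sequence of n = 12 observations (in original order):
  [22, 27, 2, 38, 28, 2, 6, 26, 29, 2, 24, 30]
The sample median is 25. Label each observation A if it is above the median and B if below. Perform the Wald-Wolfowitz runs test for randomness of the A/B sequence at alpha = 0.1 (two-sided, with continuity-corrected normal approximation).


Step 1: Compute median = 25; label A = above, B = below.
Labels in order: BABAABBAABBA  (n_A = 6, n_B = 6)
Step 2: Count runs R = 8.
Step 3: Under H0 (random ordering), E[R] = 2*n_A*n_B/(n_A+n_B) + 1 = 2*6*6/12 + 1 = 7.0000.
        Var[R] = 2*n_A*n_B*(2*n_A*n_B - n_A - n_B) / ((n_A+n_B)^2 * (n_A+n_B-1)) = 4320/1584 = 2.7273.
        SD[R] = 1.6514.
Step 4: Continuity-corrected z = (R - 0.5 - E[R]) / SD[R] = (8 - 0.5 - 7.0000) / 1.6514 = 0.3028.
Step 5: Two-sided p-value via normal approximation = 2*(1 - Phi(|z|)) = 0.762069.
Step 6: alpha = 0.1. fail to reject H0.

R = 8, z = 0.3028, p = 0.762069, fail to reject H0.


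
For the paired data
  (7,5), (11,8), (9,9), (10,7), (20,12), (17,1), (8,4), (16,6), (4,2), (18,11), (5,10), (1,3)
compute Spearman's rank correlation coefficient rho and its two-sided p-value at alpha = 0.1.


Step 1: Rank x and y separately (midranks; no ties here).
rank(x): 7->4, 11->8, 9->6, 10->7, 20->12, 17->10, 8->5, 16->9, 4->2, 18->11, 5->3, 1->1
rank(y): 5->5, 8->8, 9->9, 7->7, 12->12, 1->1, 4->4, 6->6, 2->2, 11->11, 10->10, 3->3
Step 2: d_i = R_x(i) - R_y(i); compute d_i^2.
  (4-5)^2=1, (8-8)^2=0, (6-9)^2=9, (7-7)^2=0, (12-12)^2=0, (10-1)^2=81, (5-4)^2=1, (9-6)^2=9, (2-2)^2=0, (11-11)^2=0, (3-10)^2=49, (1-3)^2=4
sum(d^2) = 154.
Step 3: rho = 1 - 6*154 / (12*(12^2 - 1)) = 1 - 924/1716 = 0.461538.
Step 4: Under H0, t = rho * sqrt((n-2)/(1-rho^2)) = 1.6452 ~ t(10).
Step 5: Two-sided p-value from the t-distribution with 10 df = 0.130948.
Step 6: alpha = 0.1. fail to reject H0.

rho = 0.4615, p = 0.130948, fail to reject H0 at alpha = 0.1.


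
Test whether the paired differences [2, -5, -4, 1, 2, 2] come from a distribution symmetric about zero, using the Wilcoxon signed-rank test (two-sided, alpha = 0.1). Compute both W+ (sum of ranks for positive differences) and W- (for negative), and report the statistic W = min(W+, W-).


Step 1: Drop any zero differences (none here) and take |d_i|.
|d| = [2, 5, 4, 1, 2, 2]
Step 2: Midrank |d_i| (ties get averaged ranks).
ranks: |2|->3, |5|->6, |4|->5, |1|->1, |2|->3, |2|->3
Step 3: Attach original signs; sum ranks with positive sign and with negative sign.
W+ = 3 + 1 + 3 + 3 = 10
W- = 6 + 5 = 11
(Check: W+ + W- = 21 should equal n(n+1)/2 = 21.)
Step 4: Test statistic W = min(W+, W-) = 10.
Step 5: Ties in |d|, so use the tie-corrected normal approximation.
        E[W] = n(n+1)/4 = 6*7/4 = 10.5.
        Tie groups: |d|=2 (t=3); sum(t^3 - t) = 24.
        Var[W] = n(n+1)(2n+1)/24 - sum(t^3-t)/48 = 546/24 - 24/48 = 22.25.
        z = (W - E[W]) / sqrt(Var[W]) = (10 - 10.5) / 4.7170 = -0.1060.
        Two-sided p = 2*Phi(z) = 0.915583.
Step 6: alpha = 0.1. fail to reject H0.

W+ = 10, W- = 11, W = min = 10, p = 0.915583, fail to reject H0.


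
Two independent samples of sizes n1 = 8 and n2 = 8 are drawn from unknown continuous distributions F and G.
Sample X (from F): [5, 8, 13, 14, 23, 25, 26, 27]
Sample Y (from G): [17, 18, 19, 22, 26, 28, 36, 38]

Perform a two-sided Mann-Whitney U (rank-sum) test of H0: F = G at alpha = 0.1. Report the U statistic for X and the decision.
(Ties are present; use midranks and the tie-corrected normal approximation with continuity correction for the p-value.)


Step 1: Combine and sort all 16 observations; assign midranks.
sorted (value, group): (5,X), (8,X), (13,X), (14,X), (17,Y), (18,Y), (19,Y), (22,Y), (23,X), (25,X), (26,X), (26,Y), (27,X), (28,Y), (36,Y), (38,Y)
ranks: 5->1, 8->2, 13->3, 14->4, 17->5, 18->6, 19->7, 22->8, 23->9, 25->10, 26->11.5, 26->11.5, 27->13, 28->14, 36->15, 38->16
Step 2: Rank sum for X: R1 = 1 + 2 + 3 + 4 + 9 + 10 + 11.5 + 13 = 53.5.
Step 3: U_X = R1 - n1(n1+1)/2 = 53.5 - 8*9/2 = 53.5 - 36 = 17.5.
       U_Y = n1*n2 - U_X = 64 - 17.5 = 46.5.
Step 4: Ties are present, so use the tie-corrected normal approximation (with continuity correction) for the p-value.
Step 5: p-value = 0.141189; compare to alpha = 0.1. fail to reject H0.

U_X = 17.5, p = 0.141189, fail to reject H0 at alpha = 0.1.


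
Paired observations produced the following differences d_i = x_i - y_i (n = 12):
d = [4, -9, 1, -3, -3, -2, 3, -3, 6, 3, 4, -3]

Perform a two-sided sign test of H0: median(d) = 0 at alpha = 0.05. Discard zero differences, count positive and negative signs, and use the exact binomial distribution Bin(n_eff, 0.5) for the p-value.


Step 1: Discard zero differences. Original n = 12; n_eff = number of nonzero differences = 12.
Nonzero differences (with sign): +4, -9, +1, -3, -3, -2, +3, -3, +6, +3, +4, -3
Step 2: Count signs: positive = 6, negative = 6.
Step 3: Under H0: P(positive) = 0.5, so the number of positives S ~ Bin(12, 0.5).
Step 4: Two-sided exact p-value = sum of Bin(12,0.5) probabilities at or below the observed probability = 1.000000.
Step 5: alpha = 0.05. fail to reject H0.

n_eff = 12, pos = 6, neg = 6, p = 1.000000, fail to reject H0.


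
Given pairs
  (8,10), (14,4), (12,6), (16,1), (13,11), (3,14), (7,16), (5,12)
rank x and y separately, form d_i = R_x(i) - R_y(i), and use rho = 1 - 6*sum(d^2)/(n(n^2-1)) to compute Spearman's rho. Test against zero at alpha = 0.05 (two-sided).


Step 1: Rank x and y separately (midranks; no ties here).
rank(x): 8->4, 14->7, 12->5, 16->8, 13->6, 3->1, 7->3, 5->2
rank(y): 10->4, 4->2, 6->3, 1->1, 11->5, 14->7, 16->8, 12->6
Step 2: d_i = R_x(i) - R_y(i); compute d_i^2.
  (4-4)^2=0, (7-2)^2=25, (5-3)^2=4, (8-1)^2=49, (6-5)^2=1, (1-7)^2=36, (3-8)^2=25, (2-6)^2=16
sum(d^2) = 156.
Step 3: rho = 1 - 6*156 / (8*(8^2 - 1)) = 1 - 936/504 = -0.857143.
Step 4: Under H0, t = rho * sqrt((n-2)/(1-rho^2)) = -4.0762 ~ t(6).
Step 5: Two-sided p-value from the t-distribution with 6 df = 0.006530.
Step 6: alpha = 0.05. reject H0.

rho = -0.8571, p = 0.006530, reject H0 at alpha = 0.05.


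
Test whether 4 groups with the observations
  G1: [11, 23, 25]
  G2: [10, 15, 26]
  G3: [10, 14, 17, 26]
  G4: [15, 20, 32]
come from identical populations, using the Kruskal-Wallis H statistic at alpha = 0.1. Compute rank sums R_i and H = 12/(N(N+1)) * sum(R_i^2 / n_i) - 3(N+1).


Step 1: Combine all N = 13 observations and assign midranks.
sorted (value, group, rank): (10,G2,1.5), (10,G3,1.5), (11,G1,3), (14,G3,4), (15,G2,5.5), (15,G4,5.5), (17,G3,7), (20,G4,8), (23,G1,9), (25,G1,10), (26,G2,11.5), (26,G3,11.5), (32,G4,13)
Step 2: Sum ranks within each group.
R_1 = 22 (n_1 = 3)
R_2 = 18.5 (n_2 = 3)
R_3 = 24 (n_3 = 4)
R_4 = 26.5 (n_4 = 3)
Step 3: H = 12/(N(N+1)) * sum(R_i^2/n_i) - 3(N+1)
     = 12/(13*14) * (22^2/3 + 18.5^2/3 + 24^2/4 + 26.5^2/3) - 3*14
     = 0.065934 * 653.5 - 42
     = 1.087912.
Step 4: Ties present; correction factor C = 1 - 18/(13^3 - 13) = 0.991758. Corrected H = 1.087912 / 0.991758 = 1.096953.
Step 5: Under H0, H ~ chi^2(3); p-value = 0.777810.
Step 6: alpha = 0.1. fail to reject H0.

H = 1.0970, df = 3, p = 0.777810, fail to reject H0.
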